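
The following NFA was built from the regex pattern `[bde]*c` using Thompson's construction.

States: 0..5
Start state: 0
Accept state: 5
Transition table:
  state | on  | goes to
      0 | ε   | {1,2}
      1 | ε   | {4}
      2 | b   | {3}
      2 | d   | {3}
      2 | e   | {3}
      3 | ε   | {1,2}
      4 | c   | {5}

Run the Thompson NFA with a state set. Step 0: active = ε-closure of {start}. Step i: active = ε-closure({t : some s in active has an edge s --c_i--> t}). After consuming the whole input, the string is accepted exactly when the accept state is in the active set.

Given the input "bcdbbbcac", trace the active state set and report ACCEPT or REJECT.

start: ε-closure({0}) = {0,1,2,4}
'b' @ 1: {1,2,3,4}
'c' @ 2: {5}  [accepting]
'd' @ 3: {}  — no active states
rest 'bbbcac' ignored (set empty)
after full input: {}  (accept=5 not in)

Answer: REJECT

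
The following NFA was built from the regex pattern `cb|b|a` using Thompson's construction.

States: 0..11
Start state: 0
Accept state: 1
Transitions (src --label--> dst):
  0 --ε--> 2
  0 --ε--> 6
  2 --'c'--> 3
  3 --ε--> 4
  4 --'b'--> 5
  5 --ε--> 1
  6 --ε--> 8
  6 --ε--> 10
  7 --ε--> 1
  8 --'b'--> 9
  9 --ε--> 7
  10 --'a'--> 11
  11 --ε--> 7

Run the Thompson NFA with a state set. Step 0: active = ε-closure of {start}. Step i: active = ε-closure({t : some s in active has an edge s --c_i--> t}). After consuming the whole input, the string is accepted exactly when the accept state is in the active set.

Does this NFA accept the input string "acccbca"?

Answer: REJECT

Derivation:
initial (ε-close {0}): {0,2,6,8,10}
'a' @ 1: {1,7,11}  (accept∈set)
'c' @ 2: {}  — no active states
rest 'ccbca' ignored (set empty)
end set {} — state 1 not in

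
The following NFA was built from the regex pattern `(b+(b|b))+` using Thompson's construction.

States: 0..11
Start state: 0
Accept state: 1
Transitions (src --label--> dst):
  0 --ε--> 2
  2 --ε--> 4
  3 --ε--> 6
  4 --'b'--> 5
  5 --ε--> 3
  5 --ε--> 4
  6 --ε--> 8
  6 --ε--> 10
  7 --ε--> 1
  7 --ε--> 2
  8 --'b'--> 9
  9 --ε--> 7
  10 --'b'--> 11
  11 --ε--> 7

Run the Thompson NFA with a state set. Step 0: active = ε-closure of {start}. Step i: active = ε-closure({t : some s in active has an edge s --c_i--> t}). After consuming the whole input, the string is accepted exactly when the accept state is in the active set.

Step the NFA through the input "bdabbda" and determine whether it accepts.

Answer: REJECT

Trace:
initial (ε-close {0}): {0,2,4}
'b' @ 1: {3,4,5,6,8,10}
'd' @ 2: {}  — state set empty
rest 'abbda' ignored (set empty)
after full input: {}  (accept=1 not in)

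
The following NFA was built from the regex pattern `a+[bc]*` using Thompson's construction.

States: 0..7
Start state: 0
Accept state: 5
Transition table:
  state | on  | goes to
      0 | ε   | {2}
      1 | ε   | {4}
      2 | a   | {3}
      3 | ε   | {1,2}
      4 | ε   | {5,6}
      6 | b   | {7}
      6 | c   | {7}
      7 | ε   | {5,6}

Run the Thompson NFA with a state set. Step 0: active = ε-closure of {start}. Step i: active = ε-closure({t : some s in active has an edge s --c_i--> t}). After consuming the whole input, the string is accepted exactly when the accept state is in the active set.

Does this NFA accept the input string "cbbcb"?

Answer: REJECT

Trace:
S₀ = ε-closure({0}) = {0,2}
'c' @ 1: {}  — dead — no transitions
rest 'bbcb' ignored (set empty)
end set {} — state 5 not in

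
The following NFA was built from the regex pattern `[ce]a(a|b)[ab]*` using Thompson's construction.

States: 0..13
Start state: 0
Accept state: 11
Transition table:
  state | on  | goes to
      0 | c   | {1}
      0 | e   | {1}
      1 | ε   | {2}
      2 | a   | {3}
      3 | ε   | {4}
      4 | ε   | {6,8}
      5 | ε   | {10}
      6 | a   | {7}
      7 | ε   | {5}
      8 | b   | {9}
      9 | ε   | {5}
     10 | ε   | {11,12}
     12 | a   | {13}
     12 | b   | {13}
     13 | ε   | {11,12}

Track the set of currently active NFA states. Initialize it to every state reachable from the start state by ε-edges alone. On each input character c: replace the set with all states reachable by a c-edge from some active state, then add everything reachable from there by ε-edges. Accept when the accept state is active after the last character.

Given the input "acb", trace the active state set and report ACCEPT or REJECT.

S₀ = ε-closure({0}) = {0}
'a' @ 1: {}  — dead — no transitions
rest 'cb' ignored (set empty)
end set {} — state 11 not in

Answer: REJECT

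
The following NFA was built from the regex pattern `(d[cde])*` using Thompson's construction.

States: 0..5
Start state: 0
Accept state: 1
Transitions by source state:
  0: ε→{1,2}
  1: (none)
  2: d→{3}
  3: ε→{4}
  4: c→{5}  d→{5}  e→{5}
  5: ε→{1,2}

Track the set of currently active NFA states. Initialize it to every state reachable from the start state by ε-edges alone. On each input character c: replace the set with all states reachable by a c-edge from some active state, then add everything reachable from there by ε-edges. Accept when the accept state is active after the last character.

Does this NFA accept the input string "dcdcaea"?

Answer: REJECT

Trace:
S₀ = ε-closure({0}) = {0,1,2}
'd' @ 1: {3,4}
'c' @ 2: {1,2,5}  (accept∈set)
'd' @ 3: {3,4}
'c' @ 4: {1,2,5}  (accept∈set)
'a' @ 5: {}  — dead — no transitions
rest 'ea' ignored (set empty)
after full input: {}  (accept=1 not in)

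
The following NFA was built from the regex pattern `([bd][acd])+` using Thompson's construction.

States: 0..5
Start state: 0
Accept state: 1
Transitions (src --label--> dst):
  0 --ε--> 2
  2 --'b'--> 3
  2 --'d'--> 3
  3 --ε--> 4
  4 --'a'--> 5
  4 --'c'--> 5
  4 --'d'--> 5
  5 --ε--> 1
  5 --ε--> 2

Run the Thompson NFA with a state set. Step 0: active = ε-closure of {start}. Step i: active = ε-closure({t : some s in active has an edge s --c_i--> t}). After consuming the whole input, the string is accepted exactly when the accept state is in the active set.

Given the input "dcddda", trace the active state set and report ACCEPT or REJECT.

start: ε-closure({0}) = {0,2}
'd' @ 1: {3,4}
'c' @ 2: {1,2,5}  (accept∈set)
'd' @ 3: {3,4}
'd' @ 4: {1,2,5}  (accept∈set)
'd' @ 5: {3,4}
'a' @ 6: {1,2,5}  (accept∈set)
final: {1,2,5}; accept 1 in set

Answer: ACCEPT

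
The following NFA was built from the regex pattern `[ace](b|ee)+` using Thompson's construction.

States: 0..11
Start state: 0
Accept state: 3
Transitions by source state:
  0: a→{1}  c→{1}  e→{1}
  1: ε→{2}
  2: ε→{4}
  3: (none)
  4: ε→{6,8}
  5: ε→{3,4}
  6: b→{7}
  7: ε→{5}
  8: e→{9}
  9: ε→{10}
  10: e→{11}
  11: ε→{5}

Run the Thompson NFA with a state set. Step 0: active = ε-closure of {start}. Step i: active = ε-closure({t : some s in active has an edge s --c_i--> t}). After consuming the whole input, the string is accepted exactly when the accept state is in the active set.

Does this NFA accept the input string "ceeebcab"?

start: ε-closure({0}) = {0}
'c' @ 1: {1,2,4,6,8}
'e' @ 2: {9,10}
'e' @ 3: {3,4,5,6,8,11}  (accept∈set)
'e' @ 4: {9,10}
'b' @ 5: {}  — no active states
rest 'cab' ignored (set empty)
final: {}; accept 3 not in set

Answer: REJECT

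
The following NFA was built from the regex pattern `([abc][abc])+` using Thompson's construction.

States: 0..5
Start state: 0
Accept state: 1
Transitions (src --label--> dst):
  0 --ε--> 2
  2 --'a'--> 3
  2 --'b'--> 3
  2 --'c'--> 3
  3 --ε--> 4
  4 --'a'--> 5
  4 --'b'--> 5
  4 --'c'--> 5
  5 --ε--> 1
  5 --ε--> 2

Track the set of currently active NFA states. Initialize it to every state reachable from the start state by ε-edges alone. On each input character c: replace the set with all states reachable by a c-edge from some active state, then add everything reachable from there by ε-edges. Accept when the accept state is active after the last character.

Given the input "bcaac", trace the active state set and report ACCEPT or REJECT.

initial (ε-close {0}): {0,2}
'b' @ 1: {3,4}
'c' @ 2: {1,2,5}  (accept∈set)
'a' @ 3: {3,4}
'a' @ 4: {1,2,5}  (accept∈set)
'c' @ 5: {3,4}
end set {3,4} — state 1 not in

Answer: REJECT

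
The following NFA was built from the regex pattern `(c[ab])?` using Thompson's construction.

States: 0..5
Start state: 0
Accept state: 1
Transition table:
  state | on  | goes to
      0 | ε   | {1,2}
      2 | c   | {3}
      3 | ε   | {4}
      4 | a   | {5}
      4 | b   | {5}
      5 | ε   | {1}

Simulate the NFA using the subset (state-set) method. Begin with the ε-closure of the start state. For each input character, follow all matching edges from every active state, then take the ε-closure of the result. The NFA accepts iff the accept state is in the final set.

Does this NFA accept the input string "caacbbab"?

Answer: REJECT

Trace:
S₀ = ε-closure({0}) = {0,1,2}
'c' @ 1: {3,4}
'a' @ 2: {1,5}  (accept∈set)
'a' @ 3: {}  — no active states
rest 'cbbab' ignored (set empty)
final: {}; accept 1 not in set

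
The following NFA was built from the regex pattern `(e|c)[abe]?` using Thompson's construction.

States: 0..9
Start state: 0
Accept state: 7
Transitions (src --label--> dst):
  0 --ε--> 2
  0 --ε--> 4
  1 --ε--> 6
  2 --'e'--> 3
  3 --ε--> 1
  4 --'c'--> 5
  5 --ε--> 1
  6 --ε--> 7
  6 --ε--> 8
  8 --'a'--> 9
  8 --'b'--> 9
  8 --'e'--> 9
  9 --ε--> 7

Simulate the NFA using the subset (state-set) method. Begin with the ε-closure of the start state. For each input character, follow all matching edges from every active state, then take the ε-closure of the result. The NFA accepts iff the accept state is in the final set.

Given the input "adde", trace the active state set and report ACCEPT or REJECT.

Answer: REJECT

Derivation:
initial (ε-close {0}): {0,2,4}
'a' @ 1: {}  — dead — no transitions
rest 'dde' ignored (set empty)
final: {}; accept 7 not in set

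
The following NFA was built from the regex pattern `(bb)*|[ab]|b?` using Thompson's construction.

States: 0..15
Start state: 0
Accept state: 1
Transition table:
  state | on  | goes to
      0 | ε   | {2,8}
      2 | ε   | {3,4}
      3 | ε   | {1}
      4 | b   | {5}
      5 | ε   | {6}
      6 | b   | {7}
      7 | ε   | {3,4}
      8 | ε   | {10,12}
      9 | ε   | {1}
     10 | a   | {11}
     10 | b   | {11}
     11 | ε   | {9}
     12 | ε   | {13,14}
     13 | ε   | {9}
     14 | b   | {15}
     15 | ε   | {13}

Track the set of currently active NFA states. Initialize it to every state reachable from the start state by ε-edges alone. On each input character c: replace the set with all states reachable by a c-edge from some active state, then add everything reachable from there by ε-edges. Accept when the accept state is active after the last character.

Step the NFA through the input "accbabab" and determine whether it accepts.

Answer: REJECT

Trace:
initial (ε-close {0}): {0,1,2,3,4,8,9,10,12,13,14}
'a' @ 1: {1,9,11}  [accepting]
'c' @ 2: {}  — dead — no transitions
rest 'cbabab' ignored (set empty)
after full input: {}  (accept=1 not in)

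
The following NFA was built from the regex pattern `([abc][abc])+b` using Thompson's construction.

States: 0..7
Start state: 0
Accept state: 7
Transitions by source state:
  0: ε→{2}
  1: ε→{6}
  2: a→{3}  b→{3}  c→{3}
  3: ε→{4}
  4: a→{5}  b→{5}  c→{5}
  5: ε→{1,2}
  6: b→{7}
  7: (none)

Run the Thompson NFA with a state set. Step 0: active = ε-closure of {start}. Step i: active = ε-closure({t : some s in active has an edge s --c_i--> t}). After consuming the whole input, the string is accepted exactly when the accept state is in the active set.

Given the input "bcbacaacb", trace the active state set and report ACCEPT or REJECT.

Answer: ACCEPT

Trace:
start: ε-closure({0}) = {0,2}
'b' @ 1: {3,4}
'c' @ 2: {1,2,5,6}
'b' @ 3: {3,4,7}  ✓accept
'a' @ 4: {1,2,5,6}
'c' @ 5: {3,4}
'a' @ 6: {1,2,5,6}
'a' @ 7: {3,4}
'c' @ 8: {1,2,5,6}
'b' @ 9: {3,4,7}  ✓accept
final: {3,4,7}; accept 7 in set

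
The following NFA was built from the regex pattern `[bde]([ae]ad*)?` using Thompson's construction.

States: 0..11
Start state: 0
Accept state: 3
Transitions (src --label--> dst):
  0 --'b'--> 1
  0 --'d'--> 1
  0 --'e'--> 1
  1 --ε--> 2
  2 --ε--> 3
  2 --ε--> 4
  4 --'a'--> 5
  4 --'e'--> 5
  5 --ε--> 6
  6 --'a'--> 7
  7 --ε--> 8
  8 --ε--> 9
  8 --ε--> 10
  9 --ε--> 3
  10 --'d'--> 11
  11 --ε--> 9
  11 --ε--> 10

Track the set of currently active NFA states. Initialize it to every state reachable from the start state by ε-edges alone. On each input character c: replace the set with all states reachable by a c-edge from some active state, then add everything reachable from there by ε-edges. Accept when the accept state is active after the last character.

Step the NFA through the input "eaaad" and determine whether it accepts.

Answer: REJECT

Steps:
start: ε-closure({0}) = {0}
'e' @ 1: {1,2,3,4}  ✓accept
'a' @ 2: {5,6}
'a' @ 3: {3,7,8,9,10}  ✓accept
'a' @ 4: {}  — state set empty
rest 'd' ignored (set empty)
end set {} — state 3 not in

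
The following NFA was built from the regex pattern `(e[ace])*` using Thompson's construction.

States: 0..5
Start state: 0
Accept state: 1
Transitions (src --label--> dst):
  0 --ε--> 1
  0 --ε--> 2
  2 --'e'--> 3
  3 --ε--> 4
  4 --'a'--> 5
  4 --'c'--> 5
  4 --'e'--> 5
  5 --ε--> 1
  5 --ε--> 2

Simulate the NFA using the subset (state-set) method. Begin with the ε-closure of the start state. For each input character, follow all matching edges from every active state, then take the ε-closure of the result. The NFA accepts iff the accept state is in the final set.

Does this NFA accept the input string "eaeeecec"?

Answer: ACCEPT

Trace:
initial (ε-close {0}): {0,1,2}
'e' @ 1: {3,4}
'a' @ 2: {1,2,5}  (accept∈set)
'e' @ 3: {3,4}
'e' @ 4: {1,2,5}  (accept∈set)
'e' @ 5: {3,4}
'c' @ 6: {1,2,5}  (accept∈set)
'e' @ 7: {3,4}
'c' @ 8: {1,2,5}  (accept∈set)
final: {1,2,5}; accept 1 in set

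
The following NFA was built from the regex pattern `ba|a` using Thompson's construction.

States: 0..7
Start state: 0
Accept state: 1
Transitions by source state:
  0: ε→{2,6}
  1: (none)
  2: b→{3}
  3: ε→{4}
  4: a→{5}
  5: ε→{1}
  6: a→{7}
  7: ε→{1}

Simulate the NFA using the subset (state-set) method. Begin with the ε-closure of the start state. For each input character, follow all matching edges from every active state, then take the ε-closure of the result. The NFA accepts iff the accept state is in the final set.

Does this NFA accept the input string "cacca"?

S₀ = ε-closure({0}) = {0,2,6}
'c' @ 1: {}  — state set empty
rest 'acca' ignored (set empty)
final: {}; accept 1 not in set

Answer: REJECT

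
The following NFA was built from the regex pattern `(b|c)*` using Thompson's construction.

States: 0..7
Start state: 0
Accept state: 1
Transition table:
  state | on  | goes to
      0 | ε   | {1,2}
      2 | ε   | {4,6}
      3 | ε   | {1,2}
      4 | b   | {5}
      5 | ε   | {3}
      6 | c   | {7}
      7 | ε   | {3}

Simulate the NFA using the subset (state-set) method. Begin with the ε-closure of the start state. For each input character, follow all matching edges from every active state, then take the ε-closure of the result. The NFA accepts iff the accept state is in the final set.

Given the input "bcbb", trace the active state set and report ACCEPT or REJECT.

S₀ = ε-closure({0}) = {0,1,2,4,6}
'b' @ 1: {1,2,3,4,5,6}  ✓accept
'c' @ 2: {1,2,3,4,6,7}  ✓accept
'b' @ 3: {1,2,3,4,5,6}  ✓accept
'b' @ 4: {1,2,3,4,5,6}  ✓accept
final: {1,2,3,4,5,6}; accept 1 in set

Answer: ACCEPT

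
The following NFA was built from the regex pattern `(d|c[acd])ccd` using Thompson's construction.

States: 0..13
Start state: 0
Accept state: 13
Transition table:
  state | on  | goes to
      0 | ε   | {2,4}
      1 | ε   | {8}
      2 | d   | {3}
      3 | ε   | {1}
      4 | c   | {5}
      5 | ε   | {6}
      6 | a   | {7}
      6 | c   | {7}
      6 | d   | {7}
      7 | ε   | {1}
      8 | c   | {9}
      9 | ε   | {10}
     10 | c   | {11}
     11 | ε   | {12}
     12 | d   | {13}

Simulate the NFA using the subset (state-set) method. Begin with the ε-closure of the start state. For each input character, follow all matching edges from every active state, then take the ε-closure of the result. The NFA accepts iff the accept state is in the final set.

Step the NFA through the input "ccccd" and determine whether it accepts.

start: ε-closure({0}) = {0,2,4}
'c' @ 1: {5,6}
'c' @ 2: {1,7,8}
'c' @ 3: {9,10}
'c' @ 4: {11,12}
'd' @ 5: {13}  [accepting]
final: {13}; accept 13 in set

Answer: ACCEPT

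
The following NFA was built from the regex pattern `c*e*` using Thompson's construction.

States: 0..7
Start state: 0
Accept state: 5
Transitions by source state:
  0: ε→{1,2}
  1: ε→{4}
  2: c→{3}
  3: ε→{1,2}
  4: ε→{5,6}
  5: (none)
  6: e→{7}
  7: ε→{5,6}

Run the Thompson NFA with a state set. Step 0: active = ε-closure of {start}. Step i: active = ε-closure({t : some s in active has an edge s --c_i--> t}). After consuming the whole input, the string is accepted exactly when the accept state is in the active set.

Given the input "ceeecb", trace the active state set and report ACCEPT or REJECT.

S₀ = ε-closure({0}) = {0,1,2,4,5,6}
'c' @ 1: {1,2,3,4,5,6}  (accept∈set)
'e' @ 2: {5,6,7}  (accept∈set)
'e' @ 3: {5,6,7}  (accept∈set)
'e' @ 4: {5,6,7}  (accept∈set)
'c' @ 5: {}  — state set empty
rest 'b' ignored (set empty)
final: {}; accept 5 not in set

Answer: REJECT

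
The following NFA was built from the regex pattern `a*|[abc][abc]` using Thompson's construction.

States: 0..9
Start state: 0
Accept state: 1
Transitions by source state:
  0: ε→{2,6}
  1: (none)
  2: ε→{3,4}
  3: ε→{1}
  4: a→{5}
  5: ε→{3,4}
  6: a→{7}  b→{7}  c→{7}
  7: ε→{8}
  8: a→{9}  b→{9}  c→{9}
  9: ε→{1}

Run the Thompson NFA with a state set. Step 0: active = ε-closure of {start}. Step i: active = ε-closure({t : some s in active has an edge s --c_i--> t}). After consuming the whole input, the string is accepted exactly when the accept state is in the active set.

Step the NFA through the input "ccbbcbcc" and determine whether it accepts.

Answer: REJECT

Steps:
S₀ = ε-closure({0}) = {0,1,2,3,4,6}
'c' @ 1: {7,8}
'c' @ 2: {1,9}  ✓accept
'b' @ 3: {}  — state set empty
rest 'bcbcc' ignored (set empty)
after full input: {}  (accept=1 not in)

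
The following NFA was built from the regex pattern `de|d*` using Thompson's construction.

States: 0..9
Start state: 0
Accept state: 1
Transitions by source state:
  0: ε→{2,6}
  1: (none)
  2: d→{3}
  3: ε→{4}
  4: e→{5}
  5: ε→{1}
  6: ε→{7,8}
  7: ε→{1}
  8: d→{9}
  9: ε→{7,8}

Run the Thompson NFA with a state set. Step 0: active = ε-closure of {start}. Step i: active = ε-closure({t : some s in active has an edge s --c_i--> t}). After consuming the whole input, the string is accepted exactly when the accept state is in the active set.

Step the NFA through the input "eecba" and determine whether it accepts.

start: ε-closure({0}) = {0,1,2,6,7,8}
'e' @ 1: {}  — no active states
rest 'ecba' ignored (set empty)
after full input: {}  (accept=1 not in)

Answer: REJECT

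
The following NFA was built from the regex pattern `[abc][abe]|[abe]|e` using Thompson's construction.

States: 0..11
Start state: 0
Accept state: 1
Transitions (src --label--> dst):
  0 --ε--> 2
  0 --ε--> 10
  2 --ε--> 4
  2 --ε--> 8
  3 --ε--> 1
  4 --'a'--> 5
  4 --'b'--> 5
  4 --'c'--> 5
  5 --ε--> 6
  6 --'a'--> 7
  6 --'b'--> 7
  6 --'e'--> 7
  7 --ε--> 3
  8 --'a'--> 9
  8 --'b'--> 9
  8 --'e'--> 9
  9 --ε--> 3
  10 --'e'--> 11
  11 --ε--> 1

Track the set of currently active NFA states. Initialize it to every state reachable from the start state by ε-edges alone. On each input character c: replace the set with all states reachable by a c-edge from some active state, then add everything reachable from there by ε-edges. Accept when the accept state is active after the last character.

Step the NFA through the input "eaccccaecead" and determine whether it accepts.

start: ε-closure({0}) = {0,2,4,8,10}
'e' @ 1: {1,3,9,11}  ✓accept
'a' @ 2: {}  — state set empty
rest 'ccccaecead' ignored (set empty)
end set {} — state 1 not in

Answer: REJECT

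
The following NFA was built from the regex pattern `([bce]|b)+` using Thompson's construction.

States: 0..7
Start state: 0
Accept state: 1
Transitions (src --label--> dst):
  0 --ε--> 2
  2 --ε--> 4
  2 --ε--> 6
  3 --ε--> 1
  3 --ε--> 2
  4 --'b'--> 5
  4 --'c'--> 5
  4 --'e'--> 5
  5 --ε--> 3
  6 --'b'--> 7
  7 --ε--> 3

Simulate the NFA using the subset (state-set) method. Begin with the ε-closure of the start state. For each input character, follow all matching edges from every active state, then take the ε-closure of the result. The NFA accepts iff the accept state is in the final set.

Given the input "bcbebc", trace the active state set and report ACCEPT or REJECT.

initial (ε-close {0}): {0,2,4,6}
'b' @ 1: {1,2,3,4,5,6,7}  [accepting]
'c' @ 2: {1,2,3,4,5,6}  [accepting]
'b' @ 3: {1,2,3,4,5,6,7}  [accepting]
'e' @ 4: {1,2,3,4,5,6}  [accepting]
'b' @ 5: {1,2,3,4,5,6,7}  [accepting]
'c' @ 6: {1,2,3,4,5,6}  [accepting]
after full input: {1,2,3,4,5,6}  (accept=1 in)

Answer: ACCEPT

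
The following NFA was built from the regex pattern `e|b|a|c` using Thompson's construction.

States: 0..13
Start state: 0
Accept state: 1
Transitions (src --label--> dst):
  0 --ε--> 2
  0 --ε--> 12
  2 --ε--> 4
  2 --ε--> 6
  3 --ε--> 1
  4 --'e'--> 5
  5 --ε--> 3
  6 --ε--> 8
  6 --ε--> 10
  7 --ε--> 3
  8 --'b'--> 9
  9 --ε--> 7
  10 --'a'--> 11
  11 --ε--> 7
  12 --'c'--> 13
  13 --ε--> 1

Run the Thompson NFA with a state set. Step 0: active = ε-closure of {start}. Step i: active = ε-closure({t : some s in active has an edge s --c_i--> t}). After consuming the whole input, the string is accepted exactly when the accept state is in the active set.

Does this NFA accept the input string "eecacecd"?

S₀ = ε-closure({0}) = {0,2,4,6,8,10,12}
'e' @ 1: {1,3,5}  [accepting]
'e' @ 2: {}  — state set empty
rest 'cacecd' ignored (set empty)
final: {}; accept 1 not in set

Answer: REJECT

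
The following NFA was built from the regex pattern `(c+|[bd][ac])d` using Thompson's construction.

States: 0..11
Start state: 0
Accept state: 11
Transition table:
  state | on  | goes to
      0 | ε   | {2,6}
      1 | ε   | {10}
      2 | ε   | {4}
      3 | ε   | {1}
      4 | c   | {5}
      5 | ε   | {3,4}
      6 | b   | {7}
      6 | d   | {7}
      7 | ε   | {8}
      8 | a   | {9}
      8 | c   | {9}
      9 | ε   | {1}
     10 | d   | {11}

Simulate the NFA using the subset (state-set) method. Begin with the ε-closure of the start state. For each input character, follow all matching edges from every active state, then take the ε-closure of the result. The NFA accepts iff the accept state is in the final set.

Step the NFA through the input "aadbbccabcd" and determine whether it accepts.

Answer: REJECT

Trace:
start: ε-closure({0}) = {0,2,4,6}
'a' @ 1: {}  — dead — no transitions
rest 'adbbccabcd' ignored (set empty)
after full input: {}  (accept=11 not in)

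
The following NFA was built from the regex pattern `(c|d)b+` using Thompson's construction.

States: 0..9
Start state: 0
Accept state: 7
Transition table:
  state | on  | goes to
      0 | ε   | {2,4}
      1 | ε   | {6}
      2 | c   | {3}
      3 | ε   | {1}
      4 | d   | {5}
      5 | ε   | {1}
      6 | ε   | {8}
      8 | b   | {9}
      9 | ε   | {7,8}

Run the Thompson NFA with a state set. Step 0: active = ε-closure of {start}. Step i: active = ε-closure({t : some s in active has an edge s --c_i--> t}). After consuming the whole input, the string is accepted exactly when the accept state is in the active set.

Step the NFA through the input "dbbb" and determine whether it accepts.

Answer: ACCEPT

Steps:
initial (ε-close {0}): {0,2,4}
'd' @ 1: {1,5,6,8}
'b' @ 2: {7,8,9}  [accepting]
'b' @ 3: {7,8,9}  [accepting]
'b' @ 4: {7,8,9}  [accepting]
end set {7,8,9} — state 7 in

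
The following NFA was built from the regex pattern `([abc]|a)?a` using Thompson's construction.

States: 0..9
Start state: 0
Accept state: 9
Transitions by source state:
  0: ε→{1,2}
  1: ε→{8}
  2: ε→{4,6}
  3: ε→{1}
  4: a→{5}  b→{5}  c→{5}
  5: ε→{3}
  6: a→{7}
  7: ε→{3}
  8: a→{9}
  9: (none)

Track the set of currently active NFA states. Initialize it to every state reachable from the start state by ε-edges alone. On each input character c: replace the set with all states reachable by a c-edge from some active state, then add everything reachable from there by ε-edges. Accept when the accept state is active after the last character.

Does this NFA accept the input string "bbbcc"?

Answer: REJECT

Steps:
initial (ε-close {0}): {0,1,2,4,6,8}
'b' @ 1: {1,3,5,8}
'b' @ 2: {}  — no active states
rest 'bcc' ignored (set empty)
after full input: {}  (accept=9 not in)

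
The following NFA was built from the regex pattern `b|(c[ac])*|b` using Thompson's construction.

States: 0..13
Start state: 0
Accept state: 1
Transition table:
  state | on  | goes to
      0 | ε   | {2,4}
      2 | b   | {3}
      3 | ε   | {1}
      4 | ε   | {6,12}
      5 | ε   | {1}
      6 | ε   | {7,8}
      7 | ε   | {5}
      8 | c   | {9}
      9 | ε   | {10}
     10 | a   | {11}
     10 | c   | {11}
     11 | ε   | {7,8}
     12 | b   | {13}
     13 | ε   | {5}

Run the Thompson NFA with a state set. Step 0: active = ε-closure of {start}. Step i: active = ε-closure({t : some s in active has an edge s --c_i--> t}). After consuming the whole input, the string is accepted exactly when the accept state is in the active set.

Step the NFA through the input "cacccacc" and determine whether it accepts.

Answer: ACCEPT

Derivation:
initial (ε-close {0}): {0,1,2,4,5,6,7,8,12}
'c' @ 1: {9,10}
'a' @ 2: {1,5,7,8,11}  ✓accept
'c' @ 3: {9,10}
'c' @ 4: {1,5,7,8,11}  ✓accept
'c' @ 5: {9,10}
'a' @ 6: {1,5,7,8,11}  ✓accept
'c' @ 7: {9,10}
'c' @ 8: {1,5,7,8,11}  ✓accept
final: {1,5,7,8,11}; accept 1 in set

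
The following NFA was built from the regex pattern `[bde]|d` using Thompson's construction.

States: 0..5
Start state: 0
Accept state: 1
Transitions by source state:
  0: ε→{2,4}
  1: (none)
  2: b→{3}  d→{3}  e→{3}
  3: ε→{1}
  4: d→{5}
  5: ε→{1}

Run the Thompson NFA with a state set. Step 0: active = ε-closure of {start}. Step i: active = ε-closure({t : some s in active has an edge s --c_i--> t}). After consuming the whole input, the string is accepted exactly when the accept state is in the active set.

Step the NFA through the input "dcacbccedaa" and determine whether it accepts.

Answer: REJECT

Steps:
initial (ε-close {0}): {0,2,4}
'd' @ 1: {1,3,5}  ✓accept
'c' @ 2: {}  — dead — no transitions
rest 'acbccedaa' ignored (set empty)
final: {}; accept 1 not in set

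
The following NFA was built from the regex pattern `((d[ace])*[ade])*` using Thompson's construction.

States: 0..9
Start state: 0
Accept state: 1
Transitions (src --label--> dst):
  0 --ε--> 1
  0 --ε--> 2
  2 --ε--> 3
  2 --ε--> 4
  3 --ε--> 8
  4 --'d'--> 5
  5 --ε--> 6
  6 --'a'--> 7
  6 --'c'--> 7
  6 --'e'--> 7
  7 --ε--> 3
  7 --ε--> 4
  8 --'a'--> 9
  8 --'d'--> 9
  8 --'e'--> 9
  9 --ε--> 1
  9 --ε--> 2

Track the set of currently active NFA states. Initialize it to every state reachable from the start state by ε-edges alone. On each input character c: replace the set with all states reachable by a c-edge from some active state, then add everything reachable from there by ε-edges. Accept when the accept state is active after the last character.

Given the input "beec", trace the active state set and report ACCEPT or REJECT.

start: ε-closure({0}) = {0,1,2,3,4,8}
'b' @ 1: {}  — dead — no transitions
rest 'eec' ignored (set empty)
final: {}; accept 1 not in set

Answer: REJECT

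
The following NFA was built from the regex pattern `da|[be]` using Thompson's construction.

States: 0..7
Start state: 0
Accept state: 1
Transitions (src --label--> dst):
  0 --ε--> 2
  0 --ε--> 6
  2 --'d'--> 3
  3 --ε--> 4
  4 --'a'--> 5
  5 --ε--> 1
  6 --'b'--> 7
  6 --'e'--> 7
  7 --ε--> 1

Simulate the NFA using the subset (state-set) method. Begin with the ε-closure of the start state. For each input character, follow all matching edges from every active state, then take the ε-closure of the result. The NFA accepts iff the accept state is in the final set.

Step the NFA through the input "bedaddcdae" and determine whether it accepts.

start: ε-closure({0}) = {0,2,6}
'b' @ 1: {1,7}  (accept∈set)
'e' @ 2: {}  — no active states
rest 'daddcdae' ignored (set empty)
final: {}; accept 1 not in set

Answer: REJECT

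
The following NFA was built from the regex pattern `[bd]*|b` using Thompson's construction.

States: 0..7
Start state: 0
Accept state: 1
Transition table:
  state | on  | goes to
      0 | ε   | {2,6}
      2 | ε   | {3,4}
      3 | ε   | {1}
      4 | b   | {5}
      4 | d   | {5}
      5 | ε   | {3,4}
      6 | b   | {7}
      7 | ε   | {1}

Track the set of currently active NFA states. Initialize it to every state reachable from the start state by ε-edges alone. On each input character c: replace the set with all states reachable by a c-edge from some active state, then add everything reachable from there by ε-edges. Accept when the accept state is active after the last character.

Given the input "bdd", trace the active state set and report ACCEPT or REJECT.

Answer: ACCEPT

Derivation:
S₀ = ε-closure({0}) = {0,1,2,3,4,6}
'b' @ 1: {1,3,4,5,7}  (accept∈set)
'd' @ 2: {1,3,4,5}  (accept∈set)
'd' @ 3: {1,3,4,5}  (accept∈set)
final: {1,3,4,5}; accept 1 in set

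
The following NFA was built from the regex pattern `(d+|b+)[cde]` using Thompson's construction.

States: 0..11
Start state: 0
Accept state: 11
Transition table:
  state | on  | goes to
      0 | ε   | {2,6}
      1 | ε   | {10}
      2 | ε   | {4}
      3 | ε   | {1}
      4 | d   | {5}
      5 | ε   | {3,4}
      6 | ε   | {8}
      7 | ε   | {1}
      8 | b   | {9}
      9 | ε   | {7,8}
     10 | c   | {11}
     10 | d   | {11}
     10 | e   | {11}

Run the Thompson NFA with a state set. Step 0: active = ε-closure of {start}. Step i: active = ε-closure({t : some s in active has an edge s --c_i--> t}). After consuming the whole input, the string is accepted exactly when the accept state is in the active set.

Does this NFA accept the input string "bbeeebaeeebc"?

initial (ε-close {0}): {0,2,4,6,8}
'b' @ 1: {1,7,8,9,10}
'b' @ 2: {1,7,8,9,10}
'e' @ 3: {11}  [accepting]
'e' @ 4: {}  — dead — no transitions
rest 'ebaeeebc' ignored (set empty)
end set {} — state 11 not in

Answer: REJECT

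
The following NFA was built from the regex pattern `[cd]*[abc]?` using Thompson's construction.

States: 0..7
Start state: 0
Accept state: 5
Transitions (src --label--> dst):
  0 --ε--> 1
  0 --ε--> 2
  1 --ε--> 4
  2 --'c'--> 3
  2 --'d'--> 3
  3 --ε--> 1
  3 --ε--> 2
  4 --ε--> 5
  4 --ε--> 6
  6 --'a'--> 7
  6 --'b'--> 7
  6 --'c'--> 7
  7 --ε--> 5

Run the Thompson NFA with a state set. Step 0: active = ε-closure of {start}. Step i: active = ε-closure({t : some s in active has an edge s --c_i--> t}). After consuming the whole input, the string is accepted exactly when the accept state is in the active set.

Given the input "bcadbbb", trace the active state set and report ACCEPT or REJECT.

initial (ε-close {0}): {0,1,2,4,5,6}
'b' @ 1: {5,7}  ✓accept
'c' @ 2: {}  — dead — no transitions
rest 'adbbb' ignored (set empty)
end set {} — state 5 not in

Answer: REJECT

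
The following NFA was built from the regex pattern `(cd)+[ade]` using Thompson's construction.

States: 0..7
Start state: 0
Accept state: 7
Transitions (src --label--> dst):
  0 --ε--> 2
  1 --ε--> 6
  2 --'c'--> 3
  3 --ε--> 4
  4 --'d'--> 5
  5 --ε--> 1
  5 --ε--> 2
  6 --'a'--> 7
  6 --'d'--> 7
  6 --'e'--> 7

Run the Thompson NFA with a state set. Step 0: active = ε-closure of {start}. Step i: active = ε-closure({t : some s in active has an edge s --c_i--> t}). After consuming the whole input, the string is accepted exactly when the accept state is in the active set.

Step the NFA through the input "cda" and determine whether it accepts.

initial (ε-close {0}): {0,2}
'c' @ 1: {3,4}
'd' @ 2: {1,2,5,6}
'a' @ 3: {7}  [accepting]
final: {7}; accept 7 in set

Answer: ACCEPT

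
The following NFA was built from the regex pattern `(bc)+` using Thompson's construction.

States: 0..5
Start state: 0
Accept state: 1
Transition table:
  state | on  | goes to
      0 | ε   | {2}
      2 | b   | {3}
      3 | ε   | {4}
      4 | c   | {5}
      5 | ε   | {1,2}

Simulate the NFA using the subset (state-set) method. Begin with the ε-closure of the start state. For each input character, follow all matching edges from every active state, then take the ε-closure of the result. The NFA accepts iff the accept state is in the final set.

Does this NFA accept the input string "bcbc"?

S₀ = ε-closure({0}) = {0,2}
'b' @ 1: {3,4}
'c' @ 2: {1,2,5}  ✓accept
'b' @ 3: {3,4}
'c' @ 4: {1,2,5}  ✓accept
after full input: {1,2,5}  (accept=1 in)

Answer: ACCEPT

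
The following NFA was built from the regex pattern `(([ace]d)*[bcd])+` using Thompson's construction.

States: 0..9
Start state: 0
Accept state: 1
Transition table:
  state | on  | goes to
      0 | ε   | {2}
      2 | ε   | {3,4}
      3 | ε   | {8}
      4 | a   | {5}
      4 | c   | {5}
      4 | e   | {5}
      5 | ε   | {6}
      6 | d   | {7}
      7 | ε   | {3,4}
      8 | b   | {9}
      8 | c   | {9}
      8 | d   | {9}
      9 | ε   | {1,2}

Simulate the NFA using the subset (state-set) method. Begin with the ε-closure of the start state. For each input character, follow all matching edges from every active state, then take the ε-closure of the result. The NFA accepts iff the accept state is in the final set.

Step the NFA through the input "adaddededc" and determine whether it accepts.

Answer: ACCEPT

Trace:
S₀ = ε-closure({0}) = {0,2,3,4,8}
'a' @ 1: {5,6}
'd' @ 2: {3,4,7,8}
'a' @ 3: {5,6}
'd' @ 4: {3,4,7,8}
'd' @ 5: {1,2,3,4,8,9}  (accept∈set)
'e' @ 6: {5,6}
'd' @ 7: {3,4,7,8}
'e' @ 8: {5,6}
'd' @ 9: {3,4,7,8}
'c' @ 10: {1,2,3,4,5,6,8,9}  (accept∈set)
end set {1,2,3,4,5,6,8,9} — state 1 in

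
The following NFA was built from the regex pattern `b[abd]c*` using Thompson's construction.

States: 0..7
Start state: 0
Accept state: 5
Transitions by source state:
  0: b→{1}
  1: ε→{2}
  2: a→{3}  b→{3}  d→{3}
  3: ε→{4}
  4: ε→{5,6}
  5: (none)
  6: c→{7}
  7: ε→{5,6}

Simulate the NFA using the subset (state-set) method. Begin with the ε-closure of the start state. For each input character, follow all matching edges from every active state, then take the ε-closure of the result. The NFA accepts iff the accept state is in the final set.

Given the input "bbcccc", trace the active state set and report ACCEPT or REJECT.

Answer: ACCEPT

Trace:
initial (ε-close {0}): {0}
'b' @ 1: {1,2}
'b' @ 2: {3,4,5,6}  [accepting]
'c' @ 3: {5,6,7}  [accepting]
'c' @ 4: {5,6,7}  [accepting]
'c' @ 5: {5,6,7}  [accepting]
'c' @ 6: {5,6,7}  [accepting]
end set {5,6,7} — state 5 in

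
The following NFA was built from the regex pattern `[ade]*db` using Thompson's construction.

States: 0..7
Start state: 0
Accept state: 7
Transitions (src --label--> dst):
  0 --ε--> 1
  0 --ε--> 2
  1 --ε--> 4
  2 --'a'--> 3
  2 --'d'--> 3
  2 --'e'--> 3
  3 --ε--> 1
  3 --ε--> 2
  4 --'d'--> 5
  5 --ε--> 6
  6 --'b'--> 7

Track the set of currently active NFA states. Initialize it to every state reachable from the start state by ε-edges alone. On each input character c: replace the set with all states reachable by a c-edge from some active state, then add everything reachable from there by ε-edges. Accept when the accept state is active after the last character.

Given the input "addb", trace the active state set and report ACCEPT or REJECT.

S₀ = ε-closure({0}) = {0,1,2,4}
'a' @ 1: {1,2,3,4}
'd' @ 2: {1,2,3,4,5,6}
'd' @ 3: {1,2,3,4,5,6}
'b' @ 4: {7}  [accepting]
final: {7}; accept 7 in set

Answer: ACCEPT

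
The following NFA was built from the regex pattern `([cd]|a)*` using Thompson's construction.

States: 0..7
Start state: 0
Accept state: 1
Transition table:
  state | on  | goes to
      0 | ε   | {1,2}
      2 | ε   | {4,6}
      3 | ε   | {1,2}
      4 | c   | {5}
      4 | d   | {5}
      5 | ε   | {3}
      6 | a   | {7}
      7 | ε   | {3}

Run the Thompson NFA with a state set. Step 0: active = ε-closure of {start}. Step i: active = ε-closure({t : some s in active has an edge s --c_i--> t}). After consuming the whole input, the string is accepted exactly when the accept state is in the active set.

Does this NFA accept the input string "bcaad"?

Answer: REJECT

Trace:
start: ε-closure({0}) = {0,1,2,4,6}
'b' @ 1: {}  — state set empty
rest 'caad' ignored (set empty)
end set {} — state 1 not in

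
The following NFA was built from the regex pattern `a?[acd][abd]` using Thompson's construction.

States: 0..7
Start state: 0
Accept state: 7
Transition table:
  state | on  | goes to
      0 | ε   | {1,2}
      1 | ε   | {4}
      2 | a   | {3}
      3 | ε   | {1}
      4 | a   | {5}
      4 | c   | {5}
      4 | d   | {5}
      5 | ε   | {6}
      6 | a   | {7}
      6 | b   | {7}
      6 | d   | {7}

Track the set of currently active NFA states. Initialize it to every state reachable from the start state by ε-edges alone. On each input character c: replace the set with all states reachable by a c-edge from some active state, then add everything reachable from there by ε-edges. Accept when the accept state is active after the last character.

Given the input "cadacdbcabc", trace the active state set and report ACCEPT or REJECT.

initial (ε-close {0}): {0,1,2,4}
'c' @ 1: {5,6}
'a' @ 2: {7}  ✓accept
'd' @ 3: {}  — dead — no transitions
rest 'acdbcabc' ignored (set empty)
final: {}; accept 7 not in set

Answer: REJECT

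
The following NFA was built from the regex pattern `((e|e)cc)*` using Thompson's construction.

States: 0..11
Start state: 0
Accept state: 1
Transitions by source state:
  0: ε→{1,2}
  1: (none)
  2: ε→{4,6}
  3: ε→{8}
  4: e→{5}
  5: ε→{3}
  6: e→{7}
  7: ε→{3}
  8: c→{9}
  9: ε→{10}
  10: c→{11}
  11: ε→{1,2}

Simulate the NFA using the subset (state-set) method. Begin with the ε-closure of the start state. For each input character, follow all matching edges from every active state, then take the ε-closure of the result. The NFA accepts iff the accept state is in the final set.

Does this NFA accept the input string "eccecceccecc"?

Answer: ACCEPT

Derivation:
initial (ε-close {0}): {0,1,2,4,6}
'e' @ 1: {3,5,7,8}
'c' @ 2: {9,10}
'c' @ 3: {1,2,4,6,11}  ✓accept
'e' @ 4: {3,5,7,8}
'c' @ 5: {9,10}
'c' @ 6: {1,2,4,6,11}  ✓accept
'e' @ 7: {3,5,7,8}
'c' @ 8: {9,10}
'c' @ 9: {1,2,4,6,11}  ✓accept
'e' @ 10: {3,5,7,8}
'c' @ 11: {9,10}
'c' @ 12: {1,2,4,6,11}  ✓accept
after full input: {1,2,4,6,11}  (accept=1 in)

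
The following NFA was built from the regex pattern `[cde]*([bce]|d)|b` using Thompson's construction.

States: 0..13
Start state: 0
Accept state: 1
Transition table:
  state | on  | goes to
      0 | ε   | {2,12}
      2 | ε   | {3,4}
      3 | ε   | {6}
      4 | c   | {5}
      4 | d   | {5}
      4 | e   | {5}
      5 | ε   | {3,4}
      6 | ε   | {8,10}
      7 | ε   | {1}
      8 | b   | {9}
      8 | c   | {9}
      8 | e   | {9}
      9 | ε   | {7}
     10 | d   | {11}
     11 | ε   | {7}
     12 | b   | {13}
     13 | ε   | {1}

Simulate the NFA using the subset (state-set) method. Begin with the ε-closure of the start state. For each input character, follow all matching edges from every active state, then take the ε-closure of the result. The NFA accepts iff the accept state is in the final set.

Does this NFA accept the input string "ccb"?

Answer: ACCEPT

Derivation:
initial (ε-close {0}): {0,2,3,4,6,8,10,12}
'c' @ 1: {1,3,4,5,6,7,8,9,10}  (accept∈set)
'c' @ 2: {1,3,4,5,6,7,8,9,10}  (accept∈set)
'b' @ 3: {1,7,9}  (accept∈set)
final: {1,7,9}; accept 1 in set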